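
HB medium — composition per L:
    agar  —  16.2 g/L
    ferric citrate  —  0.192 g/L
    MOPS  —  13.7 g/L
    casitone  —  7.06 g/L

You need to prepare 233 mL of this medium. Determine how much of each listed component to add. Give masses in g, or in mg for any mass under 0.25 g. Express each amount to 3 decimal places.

Working volume: 233 mL = 0.233 L.
agar: 16.2 g/L × 0.233 L = 3.775 g
ferric citrate: 0.192 g/L × 0.233 L = 0.044736 g = 44.736 mg
MOPS: 13.7 g/L × 0.233 L = 3.192 g
casitone: 7.06 g/L × 0.233 L = 1.645 g

agar 3.775 g; ferric citrate 44.736 mg; MOPS 3.192 g; casitone 1.645 g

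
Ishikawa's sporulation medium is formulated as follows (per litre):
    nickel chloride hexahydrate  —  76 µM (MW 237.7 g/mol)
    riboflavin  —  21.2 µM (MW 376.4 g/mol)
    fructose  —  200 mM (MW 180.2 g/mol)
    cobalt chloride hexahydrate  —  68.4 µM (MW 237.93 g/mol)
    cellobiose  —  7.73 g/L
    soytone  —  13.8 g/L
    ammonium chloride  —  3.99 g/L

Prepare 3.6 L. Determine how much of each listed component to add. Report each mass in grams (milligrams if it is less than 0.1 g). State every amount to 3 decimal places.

Scale factor relative to 1 L: 3.6.
nickel chloride hexahydrate: 76 µmol/L × 237.7 g/mol × 3.6 L ÷ 1000 = 65.035 mg
riboflavin: 21.2 µmol/L × 376.4 g/mol × 3.6 L ÷ 1000 = 28.727 mg
fructose: 200 mmol/L × 180.2 g/mol × 3.6 L ÷ 1000 = 129.744 g
cobalt chloride hexahydrate: 68.4 µmol/L × 237.93 g/mol × 3.6 L ÷ 1000 = 58.588 mg
cellobiose: 7.73 g/L × 3.6 L = 27.828 g
soytone: 13.8 g/L × 3.6 L = 49.680 g
ammonium chloride: 3.99 g/L × 3.6 L = 14.364 g

nickel chloride hexahydrate 65.035 mg; riboflavin 28.727 mg; fructose 129.744 g; cobalt chloride hexahydrate 58.588 mg; cellobiose 27.828 g; soytone 49.680 g; ammonium chloride 14.364 g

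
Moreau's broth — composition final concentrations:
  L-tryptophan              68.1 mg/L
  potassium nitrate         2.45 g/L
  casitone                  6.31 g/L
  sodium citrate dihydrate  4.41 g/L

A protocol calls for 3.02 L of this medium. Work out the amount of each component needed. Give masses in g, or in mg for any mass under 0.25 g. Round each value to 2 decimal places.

L-tryptophan 205.66 mg; potassium nitrate 7.40 g; casitone 19.06 g; sodium citrate dihydrate 13.32 g

Working volume: 3.02 L.
L-tryptophan: 68.1 mg/L × 3.02 L = 205.66 mg
potassium nitrate: 2.45 g/L × 3.02 L = 7.40 g
casitone: 6.31 g/L × 3.02 L = 19.06 g
sodium citrate dihydrate: 4.41 g/L × 3.02 L = 13.32 g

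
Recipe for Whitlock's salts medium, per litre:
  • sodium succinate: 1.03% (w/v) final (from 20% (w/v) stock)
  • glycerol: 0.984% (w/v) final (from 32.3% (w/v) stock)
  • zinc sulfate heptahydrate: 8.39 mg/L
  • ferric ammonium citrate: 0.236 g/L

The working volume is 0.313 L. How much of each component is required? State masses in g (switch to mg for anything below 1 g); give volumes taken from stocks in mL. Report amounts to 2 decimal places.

Scale factor relative to 1 L: 0.313.
sodium succinate: V = C2·V2/C1 = 1.03% ÷ 20% × 313 mL = 16.12 mL
glycerol: dilute stock: 0.984% ÷ 32.3% × 313 mL = 9.54 mL
zinc sulfate heptahydrate: 8.39 mg/L × 0.313 L = 2.63 mg
ferric ammonium citrate: 0.236 g/L × 0.313 L = 0.073868 g = 73.87 mg

sodium succinate 16.12 mL; glycerol 9.54 mL; zinc sulfate heptahydrate 2.63 mg; ferric ammonium citrate 73.87 mg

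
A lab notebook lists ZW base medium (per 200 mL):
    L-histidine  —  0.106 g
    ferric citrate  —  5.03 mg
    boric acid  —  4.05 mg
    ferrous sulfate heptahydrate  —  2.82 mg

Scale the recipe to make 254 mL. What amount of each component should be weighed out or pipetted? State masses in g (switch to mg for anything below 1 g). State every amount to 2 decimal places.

L-histidine 134.62 mg; ferric citrate 6.39 mg; boric acid 5.14 mg; ferrous sulfate heptahydrate 3.58 mg

Ratio of target to recipe volume: 254 / 200 = 1.27.
L-histidine: 0.106 g × (254 mL / 200 mL) = 0.13462 g = 134.62 mg
ferric citrate: 5.03 mg × (254 mL / 200 mL) = 6.39 mg
boric acid: 4.05 mg × (254 mL / 200 mL) = 5.14 mg
ferrous sulfate heptahydrate: 2.82 mg × (254 mL / 200 mL) = 3.58 mg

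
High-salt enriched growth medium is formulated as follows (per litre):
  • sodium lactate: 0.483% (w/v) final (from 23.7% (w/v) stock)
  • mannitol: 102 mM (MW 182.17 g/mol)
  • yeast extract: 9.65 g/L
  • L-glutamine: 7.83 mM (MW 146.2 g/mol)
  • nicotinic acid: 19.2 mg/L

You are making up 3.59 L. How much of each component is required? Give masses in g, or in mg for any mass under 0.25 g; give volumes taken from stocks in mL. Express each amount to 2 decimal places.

Working volume: 3.59 L.
sodium lactate: V = C2·V2/C1 = 0.483% ÷ 23.7% × 3590 mL = 73.16 mL
mannitol: 102 mmol/L × 182.17 g/mol × 3.59 L ÷ 1000 = 66.71 g
yeast extract: 9.65 g/L × 3.59 L = 34.64 g
L-glutamine: 7.83 mmol/L × 146.2 g/mol × 3.59 L ÷ 1000 = 4.11 g
nicotinic acid: 19.2 mg/L × 3.59 L = 68.93 mg

sodium lactate 73.16 mL; mannitol 66.71 g; yeast extract 34.64 g; L-glutamine 4.11 g; nicotinic acid 68.93 mg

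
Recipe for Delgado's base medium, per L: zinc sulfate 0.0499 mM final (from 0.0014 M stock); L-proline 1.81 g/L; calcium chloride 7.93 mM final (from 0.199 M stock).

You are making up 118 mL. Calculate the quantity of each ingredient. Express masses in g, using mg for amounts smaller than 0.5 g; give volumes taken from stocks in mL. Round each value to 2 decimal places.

Target volume = 118 mL = 0.118 L.
zinc sulfate: C1V1 = C2V2 → 0.0499 mM × 118 mL ÷ 1.4 mM = 4.21 mL
L-proline: 1.81 g/L × 0.118 L = 0.21358 g = 213.58 mg
calcium chloride: dilute stock: 7.93 mM × 118 mL ÷ 199 mM = 4.70 mL

zinc sulfate 4.21 mL; L-proline 213.58 mg; calcium chloride 4.70 mL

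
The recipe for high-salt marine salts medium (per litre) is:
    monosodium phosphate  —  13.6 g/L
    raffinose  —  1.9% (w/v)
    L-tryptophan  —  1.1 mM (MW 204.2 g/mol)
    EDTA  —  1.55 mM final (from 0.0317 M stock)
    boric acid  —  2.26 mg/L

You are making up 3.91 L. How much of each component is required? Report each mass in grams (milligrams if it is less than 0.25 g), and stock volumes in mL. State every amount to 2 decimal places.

Working volume: 3.91 L.
monosodium phosphate: 13.6 g/L × 3.91 L = 53.18 g
raffinose: 1.9% w/v = 19 g/L → 19 × 3.91 L = 74.29 g
L-tryptophan: 1.1 mmol/L × 204.2 g/mol × 3.91 L ÷ 1000 = 0.88 g
EDTA: C1V1 = C2V2 → 1.55 mM × 3910 mL ÷ 31.7 mM = 191.18 mL
boric acid: 2.26 mg/L × 3.91 L = 8.84 mg

monosodium phosphate 53.18 g; raffinose 74.29 g; L-tryptophan 0.88 g; EDTA 191.18 mL; boric acid 8.84 mg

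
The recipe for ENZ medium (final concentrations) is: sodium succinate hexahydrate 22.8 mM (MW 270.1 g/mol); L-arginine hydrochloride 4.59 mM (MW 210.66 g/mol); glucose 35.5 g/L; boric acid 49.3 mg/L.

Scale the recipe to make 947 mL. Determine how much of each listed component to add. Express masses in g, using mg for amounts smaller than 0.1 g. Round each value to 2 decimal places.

sodium succinate hexahydrate 5.83 g; L-arginine hydrochloride 0.92 g; glucose 33.62 g; boric acid 46.69 mg

Target volume = 947 mL = 0.947 L.
sodium succinate hexahydrate: 22.8 mmol/L × 270.1 g/mol × 0.947 L ÷ 1000 = 5.83 g
L-arginine hydrochloride: 4.59 mmol/L × 210.66 g/mol × 0.947 L ÷ 1000 = 0.92 g
glucose: 35.5 g/L × 0.947 L = 33.62 g
boric acid: 49.3 mg/L × 0.947 L = 46.69 mg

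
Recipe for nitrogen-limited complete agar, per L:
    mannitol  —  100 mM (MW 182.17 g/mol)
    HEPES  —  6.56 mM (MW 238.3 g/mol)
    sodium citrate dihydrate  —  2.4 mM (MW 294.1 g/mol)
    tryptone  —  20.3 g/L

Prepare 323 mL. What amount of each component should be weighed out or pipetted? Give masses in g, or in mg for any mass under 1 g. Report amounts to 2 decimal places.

mannitol 5.88 g; HEPES 504.93 mg; sodium citrate dihydrate 227.99 mg; tryptone 6.56 g

Target volume = 323 mL = 0.323 L.
mannitol: 100 mmol/L × 182.17 g/mol × 0.323 L ÷ 1000 = 5.88 g
HEPES: 6.56 mmol/L × 238.3 mg/mmol × 0.323 L = 504.93 mg
sodium citrate dihydrate: 2.4 mmol/L × 294.1 mg/mmol × 0.323 L = 227.99 mg
tryptone: 20.3 g/L × 0.323 L = 6.56 g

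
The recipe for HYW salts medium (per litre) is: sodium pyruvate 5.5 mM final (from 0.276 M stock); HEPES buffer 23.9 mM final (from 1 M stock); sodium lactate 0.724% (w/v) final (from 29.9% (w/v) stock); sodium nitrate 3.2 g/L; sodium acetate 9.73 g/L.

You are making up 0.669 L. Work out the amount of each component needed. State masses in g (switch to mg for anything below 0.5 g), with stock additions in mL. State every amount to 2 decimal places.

Scale factor relative to 1 L: 0.669.
sodium pyruvate: dilute stock: 5.5 mM × 669 mL ÷ 276 mM = 13.33 mL
HEPES buffer: V = C2·V2/C1 = 23.9 mM × 669 mL ÷ 1000 mM = 15.99 mL
sodium lactate: V = C2·V2/C1 = 0.724% ÷ 29.9% × 669 mL = 16.20 mL
sodium nitrate: 3.2 g/L × 0.669 L = 2.14 g
sodium acetate: 9.73 g/L × 0.669 L = 6.51 g

sodium pyruvate 13.33 mL; HEPES buffer 15.99 mL; sodium lactate 16.20 mL; sodium nitrate 2.14 g; sodium acetate 6.51 g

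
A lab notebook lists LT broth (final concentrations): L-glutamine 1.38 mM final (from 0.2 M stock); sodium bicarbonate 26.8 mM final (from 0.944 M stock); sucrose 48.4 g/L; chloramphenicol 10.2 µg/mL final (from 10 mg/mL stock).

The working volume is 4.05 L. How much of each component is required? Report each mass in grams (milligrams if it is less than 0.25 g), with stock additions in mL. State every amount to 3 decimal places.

Scale factor relative to 1 L: 4.05.
L-glutamine: V = C2·V2/C1 = 1.38 mM × 4050 mL ÷ 200 mM = 27.945 mL
sodium bicarbonate: dilute stock: 26.8 mM × 4050 mL ÷ 944 mM = 114.979 mL
sucrose: 48.4 g/L × 4.05 L = 196.020 g
chloramphenicol: C1V1 = C2V2 → 10.2 µg/mL × 4050 mL ÷ 10000 µg/mL = 4.131 mL

L-glutamine 27.945 mL; sodium bicarbonate 114.979 mL; sucrose 196.020 g; chloramphenicol 4.131 mL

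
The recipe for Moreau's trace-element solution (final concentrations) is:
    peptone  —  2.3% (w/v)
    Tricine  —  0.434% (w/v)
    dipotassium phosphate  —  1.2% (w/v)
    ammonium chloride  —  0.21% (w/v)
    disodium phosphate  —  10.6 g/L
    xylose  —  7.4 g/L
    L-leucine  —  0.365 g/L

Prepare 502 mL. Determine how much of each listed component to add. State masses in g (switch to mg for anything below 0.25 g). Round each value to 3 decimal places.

peptone 11.546 g; Tricine 2.179 g; dipotassium phosphate 6.024 g; ammonium chloride 1.054 g; disodium phosphate 5.321 g; xylose 3.715 g; L-leucine 183.230 mg

Working volume: 502 mL = 0.502 L.
peptone: 2.3 g per 100 mL × 502 mL ÷ 100 = 11.546 g
Tricine: 0.434% w/v = 4.34 g/L → 4.34 × 0.502 L = 2.179 g
dipotassium phosphate: 1.2 g per 100 mL × 502 mL ÷ 100 = 6.024 g
ammonium chloride: 0.21 g per 100 mL × 502 mL ÷ 100 = 1.054 g
disodium phosphate: 10.6 g/L × 0.502 L = 5.321 g
xylose: 7.4 g/L × 0.502 L = 3.715 g
L-leucine: 0.365 g/L × 0.502 L = 0.18323 g = 183.230 mg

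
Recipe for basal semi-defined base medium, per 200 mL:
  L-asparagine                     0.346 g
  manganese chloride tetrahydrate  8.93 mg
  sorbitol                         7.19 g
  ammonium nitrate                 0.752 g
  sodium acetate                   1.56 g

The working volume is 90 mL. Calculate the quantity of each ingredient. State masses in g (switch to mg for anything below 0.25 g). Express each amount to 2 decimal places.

Ratio of target to recipe volume: 90 / 200 = 0.45.
L-asparagine: 0.346 g × (90 mL / 200 mL) = 0.1557 g = 155.70 mg
manganese chloride tetrahydrate: 8.93 mg × (90 mL / 200 mL) = 4.02 mg
sorbitol: 7.19 g × (90 mL / 200 mL) = 3.24 g
ammonium nitrate: 0.752 g × (90 mL / 200 mL) = 0.34 g
sodium acetate: 1.56 g × (90 mL / 200 mL) = 0.70 g

L-asparagine 155.70 mg; manganese chloride tetrahydrate 4.02 mg; sorbitol 3.24 g; ammonium nitrate 0.34 g; sodium acetate 0.70 g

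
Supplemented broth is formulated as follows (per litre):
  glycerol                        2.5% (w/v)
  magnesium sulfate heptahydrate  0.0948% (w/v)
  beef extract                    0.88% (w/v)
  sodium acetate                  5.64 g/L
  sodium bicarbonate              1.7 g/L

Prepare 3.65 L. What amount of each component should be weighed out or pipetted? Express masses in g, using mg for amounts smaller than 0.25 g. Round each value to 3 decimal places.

glycerol 91.250 g; magnesium sulfate heptahydrate 3.460 g; beef extract 32.120 g; sodium acetate 20.586 g; sodium bicarbonate 6.205 g

Working volume: 3.65 L.
glycerol: 2.5 g per 100 mL × 3650 mL ÷ 100 = 91.250 g
magnesium sulfate heptahydrate: 0.0948% w/v = 0.948 g/L → 0.948 × 3.65 L = 3.460 g
beef extract: 0.88 g per 100 mL × 3650 mL ÷ 100 = 32.120 g
sodium acetate: 5.64 g/L × 3.65 L = 20.586 g
sodium bicarbonate: 1.7 g/L × 3.65 L = 6.205 g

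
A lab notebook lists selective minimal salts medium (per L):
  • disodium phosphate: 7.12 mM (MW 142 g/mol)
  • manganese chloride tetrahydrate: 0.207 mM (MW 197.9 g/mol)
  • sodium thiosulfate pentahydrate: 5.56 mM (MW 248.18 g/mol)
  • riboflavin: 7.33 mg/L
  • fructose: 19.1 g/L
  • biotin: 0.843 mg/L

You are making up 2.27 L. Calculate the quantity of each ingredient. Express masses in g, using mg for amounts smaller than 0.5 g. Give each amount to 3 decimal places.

Working volume: 2.27 L.
disodium phosphate: 7.12 mmol/L × 142 g/mol × 2.27 L ÷ 1000 = 2.295 g
manganese chloride tetrahydrate: 0.207 mmol/L × 197.9 mg/mmol × 2.27 L = 92.991 mg
sodium thiosulfate pentahydrate: 5.56 mmol/L × 248.18 g/mol × 2.27 L ÷ 1000 = 3.132 g
riboflavin: 7.33 mg/L × 2.27 L = 16.639 mg
fructose: 19.1 g/L × 2.27 L = 43.357 g
biotin: 0.843 mg/L × 2.27 L = 1.914 mg

disodium phosphate 2.295 g; manganese chloride tetrahydrate 92.991 mg; sodium thiosulfate pentahydrate 3.132 g; riboflavin 16.639 mg; fructose 43.357 g; biotin 1.914 mg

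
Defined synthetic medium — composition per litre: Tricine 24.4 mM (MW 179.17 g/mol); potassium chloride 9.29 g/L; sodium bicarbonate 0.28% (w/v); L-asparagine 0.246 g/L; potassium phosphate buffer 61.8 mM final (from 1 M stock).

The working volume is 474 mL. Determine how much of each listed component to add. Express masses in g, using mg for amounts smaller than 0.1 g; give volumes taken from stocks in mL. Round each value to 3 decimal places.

Tricine 2.072 g; potassium chloride 4.403 g; sodium bicarbonate 1.327 g; L-asparagine 0.117 g; potassium phosphate buffer 29.293 mL

Working volume: 474 mL = 0.474 L.
Tricine: 24.4 mmol/L × 179.17 g/mol × 0.474 L ÷ 1000 = 2.072 g
potassium chloride: 9.29 g/L × 0.474 L = 4.403 g
sodium bicarbonate: 0.28 g per 100 mL × 474 mL ÷ 100 = 1.327 g
L-asparagine: 0.246 g/L × 0.474 L = 0.117 g
potassium phosphate buffer: C1V1 = C2V2 → 61.8 mM × 474 mL ÷ 1000 mM = 29.293 mL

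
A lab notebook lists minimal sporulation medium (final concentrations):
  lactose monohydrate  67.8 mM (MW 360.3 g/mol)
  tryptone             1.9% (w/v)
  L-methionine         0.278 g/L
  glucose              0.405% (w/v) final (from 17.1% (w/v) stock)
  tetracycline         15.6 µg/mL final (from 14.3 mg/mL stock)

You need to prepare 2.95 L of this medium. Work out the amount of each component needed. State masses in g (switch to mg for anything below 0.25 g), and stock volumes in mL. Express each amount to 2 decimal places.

Working volume: 2.95 L.
lactose monohydrate: 67.8 mmol/L × 360.3 g/mol × 2.95 L ÷ 1000 = 72.06 g
tryptone: 1.9 g per 100 mL × 2950 mL ÷ 100 = 56.05 g
L-methionine: 0.278 g/L × 2.95 L = 0.82 g
glucose: V = C2·V2/C1 = 0.405% ÷ 17.1% × 2950 mL = 69.87 mL
tetracycline: V = C2·V2/C1 = 15.6 µg/mL × 2950 mL ÷ 14300 µg/mL = 3.22 mL

lactose monohydrate 72.06 g; tryptone 56.05 g; L-methionine 0.82 g; glucose 69.87 mL; tetracycline 3.22 mL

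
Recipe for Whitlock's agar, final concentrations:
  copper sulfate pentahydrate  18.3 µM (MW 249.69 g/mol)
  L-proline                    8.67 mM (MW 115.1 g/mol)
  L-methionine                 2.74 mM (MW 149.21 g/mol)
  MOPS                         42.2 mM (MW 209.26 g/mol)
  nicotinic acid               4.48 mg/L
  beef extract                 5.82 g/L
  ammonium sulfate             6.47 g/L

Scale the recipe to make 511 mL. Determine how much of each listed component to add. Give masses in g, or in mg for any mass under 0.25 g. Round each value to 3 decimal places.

Scale factor relative to 1 L: 0.511.
copper sulfate pentahydrate: 18.3 µmol/L × 249.69 g/mol × 0.511 L ÷ 1000 = 2.335 mg
L-proline: 8.67 mmol/L × 115.1 g/mol × 0.511 L ÷ 1000 = 0.510 g
L-methionine: 2.74 mmol/L × 149.21 mg/mmol × 0.511 L = 208.915 mg
MOPS: 42.2 mmol/L × 209.26 g/mol × 0.511 L ÷ 1000 = 4.513 g
nicotinic acid: 4.48 mg/L × 0.511 L = 2.289 mg
beef extract: 5.82 g/L × 0.511 L = 2.974 g
ammonium sulfate: 6.47 g/L × 0.511 L = 3.306 g

copper sulfate pentahydrate 2.335 mg; L-proline 0.510 g; L-methionine 208.915 mg; MOPS 4.513 g; nicotinic acid 2.289 mg; beef extract 2.974 g; ammonium sulfate 3.306 g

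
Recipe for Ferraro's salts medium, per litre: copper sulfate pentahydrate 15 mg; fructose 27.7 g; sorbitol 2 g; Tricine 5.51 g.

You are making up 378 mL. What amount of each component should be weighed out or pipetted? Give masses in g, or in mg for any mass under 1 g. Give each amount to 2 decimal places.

Scale factor = 378 mL / 1000 mL = 0.378.
copper sulfate pentahydrate: 15 mg × (378 mL / 1000 mL) = 5.67 mg
fructose: 27.7 g × (378 mL / 1000 mL) = 10.47 g
sorbitol: 2 g × (378 mL / 1000 mL) = 0.756 g = 756.00 mg
Tricine: 5.51 g × (378 mL / 1000 mL) = 2.08 g

copper sulfate pentahydrate 5.67 mg; fructose 10.47 g; sorbitol 756.00 mg; Tricine 2.08 g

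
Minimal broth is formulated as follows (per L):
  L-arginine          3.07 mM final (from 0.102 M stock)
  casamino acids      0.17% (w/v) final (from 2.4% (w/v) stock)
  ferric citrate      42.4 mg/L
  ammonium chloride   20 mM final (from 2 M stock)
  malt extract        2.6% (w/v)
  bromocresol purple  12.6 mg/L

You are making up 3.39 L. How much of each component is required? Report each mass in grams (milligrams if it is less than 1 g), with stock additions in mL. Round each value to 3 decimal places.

L-arginine 102.032 mL; casamino acids 240.125 mL; ferric citrate 143.736 mg; ammonium chloride 33.900 mL; malt extract 88.140 g; bromocresol purple 42.714 mg

Scale factor relative to 1 L: 3.39.
L-arginine: dilute stock: 3.07 mM × 3390 mL ÷ 102 mM = 102.032 mL
casamino acids: V = C2·V2/C1 = 0.17% ÷ 2.4% × 3390 mL = 240.125 mL
ferric citrate: 42.4 mg/L × 3.39 L = 143.736 mg
ammonium chloride: dilute stock: 20 mM × 3390 mL ÷ 2000 mM = 33.900 mL
malt extract: 2.6 g per 100 mL × 3390 mL ÷ 100 = 88.140 g
bromocresol purple: 12.6 mg/L × 3.39 L = 42.714 mg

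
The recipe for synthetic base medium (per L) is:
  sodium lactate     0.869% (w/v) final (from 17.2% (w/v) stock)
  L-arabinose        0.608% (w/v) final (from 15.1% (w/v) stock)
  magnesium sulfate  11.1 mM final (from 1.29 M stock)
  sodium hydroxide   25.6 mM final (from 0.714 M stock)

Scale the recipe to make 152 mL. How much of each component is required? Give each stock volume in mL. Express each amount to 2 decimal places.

sodium lactate 7.68 mL; L-arabinose 6.12 mL; magnesium sulfate 1.31 mL; sodium hydroxide 5.45 mL

Target volume = 152 mL = 0.152 L.
sodium lactate: dilute stock: 0.869% ÷ 17.2% × 152 mL = 7.68 mL
L-arabinose: C1V1 = C2V2 → 0.608% ÷ 15.1% × 152 mL = 6.12 mL
magnesium sulfate: dilute stock: 11.1 mM × 152 mL ÷ 1290 mM = 1.31 mL
sodium hydroxide: dilute stock: 25.6 mM × 152 mL ÷ 714 mM = 5.45 mL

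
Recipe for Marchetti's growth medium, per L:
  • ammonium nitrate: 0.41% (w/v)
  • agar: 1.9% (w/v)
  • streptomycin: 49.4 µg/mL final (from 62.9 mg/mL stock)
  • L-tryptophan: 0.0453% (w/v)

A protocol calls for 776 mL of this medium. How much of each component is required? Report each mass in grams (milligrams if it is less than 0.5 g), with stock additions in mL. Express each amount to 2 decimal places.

Scale factor relative to 1 L: 0.776.
ammonium nitrate: 0.41% w/v = 4.1 g/L → 4.1 × 0.776 L = 3.18 g
agar: 1.9% w/v = 19 g/L → 19 × 0.776 L = 14.74 g
streptomycin: C1V1 = C2V2 → 49.4 µg/mL × 776 mL ÷ 62900 µg/mL = 0.61 mL
L-tryptophan: 0.0453% w/v = 0.453 g/L → 0.453 × 0.776 L = 0.351528 g = 351.53 mg

ammonium nitrate 3.18 g; agar 14.74 g; streptomycin 0.61 mL; L-tryptophan 351.53 mg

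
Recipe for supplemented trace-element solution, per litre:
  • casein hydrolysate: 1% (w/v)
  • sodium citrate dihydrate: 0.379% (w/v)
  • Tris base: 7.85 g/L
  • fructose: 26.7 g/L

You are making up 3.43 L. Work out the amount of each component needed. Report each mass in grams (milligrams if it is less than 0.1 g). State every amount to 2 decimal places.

casein hydrolysate 34.30 g; sodium citrate dihydrate 13.00 g; Tris base 26.93 g; fructose 91.58 g

Working volume: 3.43 L.
casein hydrolysate: 1% w/v = 10 g/L → 10 × 3.43 L = 34.30 g
sodium citrate dihydrate: 0.379% w/v = 3.79 g/L → 3.79 × 3.43 L = 13.00 g
Tris base: 7.85 g/L × 3.43 L = 26.93 g
fructose: 26.7 g/L × 3.43 L = 91.58 g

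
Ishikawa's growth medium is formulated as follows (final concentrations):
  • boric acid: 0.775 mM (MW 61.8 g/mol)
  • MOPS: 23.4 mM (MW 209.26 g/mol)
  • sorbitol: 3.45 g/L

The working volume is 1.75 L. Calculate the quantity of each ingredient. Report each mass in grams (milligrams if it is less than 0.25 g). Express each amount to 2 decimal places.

boric acid 83.82 mg; MOPS 8.57 g; sorbitol 6.04 g

Working volume: 1.75 L.
boric acid: 0.775 mmol/L × 61.8 mg/mmol × 1.75 L = 83.82 mg
MOPS: 23.4 mmol/L × 209.26 g/mol × 1.75 L ÷ 1000 = 8.57 g
sorbitol: 3.45 g/L × 1.75 L = 6.04 g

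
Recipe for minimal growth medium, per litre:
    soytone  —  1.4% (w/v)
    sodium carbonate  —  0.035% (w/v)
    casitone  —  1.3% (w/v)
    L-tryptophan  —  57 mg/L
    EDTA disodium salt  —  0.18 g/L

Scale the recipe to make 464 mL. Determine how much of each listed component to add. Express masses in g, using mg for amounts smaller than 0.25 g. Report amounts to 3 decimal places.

soytone 6.496 g; sodium carbonate 162.400 mg; casitone 6.032 g; L-tryptophan 26.448 mg; EDTA disodium salt 83.520 mg

Scale factor relative to 1 L: 0.464.
soytone: 1.4 g per 100 mL × 464 mL ÷ 100 = 6.496 g
sodium carbonate: 0.035 g per 100 mL × 464 mL ÷ 100 = 0.1624 g = 162.400 mg
casitone: 1.3% w/v = 13 g/L → 13 × 0.464 L = 6.032 g
L-tryptophan: 57 mg/L × 0.464 L = 26.448 mg
EDTA disodium salt: 0.18 g/L × 0.464 L = 0.08352 g = 83.520 mg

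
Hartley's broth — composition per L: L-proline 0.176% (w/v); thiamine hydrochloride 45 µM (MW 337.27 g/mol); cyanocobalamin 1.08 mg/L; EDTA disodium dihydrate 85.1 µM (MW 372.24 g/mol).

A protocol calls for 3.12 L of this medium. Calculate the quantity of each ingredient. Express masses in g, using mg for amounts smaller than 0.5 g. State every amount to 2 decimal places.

L-proline 5.49 g; thiamine hydrochloride 47.35 mg; cyanocobalamin 3.37 mg; EDTA disodium dihydrate 98.83 mg

Working volume: 3.12 L.
L-proline: 0.176 g per 100 mL × 3120 mL ÷ 100 = 5.49 g
thiamine hydrochloride: 45 µmol/L × 337.27 g/mol × 3.12 L ÷ 1000 = 47.35 mg
cyanocobalamin: 1.08 mg/L × 3.12 L = 3.37 mg
EDTA disodium dihydrate: 85.1 µmol/L × 372.24 g/mol × 3.12 L ÷ 1000 = 98.83 mg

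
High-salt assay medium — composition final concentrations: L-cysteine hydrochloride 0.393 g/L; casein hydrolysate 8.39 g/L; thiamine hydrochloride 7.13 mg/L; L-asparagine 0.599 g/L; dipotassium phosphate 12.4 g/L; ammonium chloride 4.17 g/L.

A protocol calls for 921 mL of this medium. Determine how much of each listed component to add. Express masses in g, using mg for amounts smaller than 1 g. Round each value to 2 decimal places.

Working volume: 921 mL = 0.921 L.
L-cysteine hydrochloride: 0.393 g/L × 0.921 L = 0.361953 g = 361.95 mg
casein hydrolysate: 8.39 g/L × 0.921 L = 7.73 g
thiamine hydrochloride: 7.13 mg/L × 0.921 L = 6.57 mg
L-asparagine: 0.599 g/L × 0.921 L = 0.551679 g = 551.68 mg
dipotassium phosphate: 12.4 g/L × 0.921 L = 11.42 g
ammonium chloride: 4.17 g/L × 0.921 L = 3.84 g

L-cysteine hydrochloride 361.95 mg; casein hydrolysate 7.73 g; thiamine hydrochloride 6.57 mg; L-asparagine 551.68 mg; dipotassium phosphate 11.42 g; ammonium chloride 3.84 g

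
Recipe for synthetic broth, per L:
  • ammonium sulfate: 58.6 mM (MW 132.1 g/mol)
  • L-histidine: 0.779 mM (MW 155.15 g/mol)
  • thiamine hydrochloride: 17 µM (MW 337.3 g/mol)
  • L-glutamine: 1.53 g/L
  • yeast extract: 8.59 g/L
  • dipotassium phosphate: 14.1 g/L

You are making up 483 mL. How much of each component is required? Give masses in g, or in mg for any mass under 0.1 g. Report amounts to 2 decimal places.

ammonium sulfate 3.74 g; L-histidine 58.38 mg; thiamine hydrochloride 2.77 mg; L-glutamine 0.74 g; yeast extract 4.15 g; dipotassium phosphate 6.81 g

Working volume: 483 mL = 0.483 L.
ammonium sulfate: 58.6 mmol/L × 132.1 g/mol × 0.483 L ÷ 1000 = 3.74 g
L-histidine: 0.779 mmol/L × 155.15 mg/mmol × 0.483 L = 58.38 mg
thiamine hydrochloride: 17 µmol/L × 337.3 g/mol × 0.483 L ÷ 1000 = 2.77 mg
L-glutamine: 1.53 g/L × 0.483 L = 0.74 g
yeast extract: 8.59 g/L × 0.483 L = 4.15 g
dipotassium phosphate: 14.1 g/L × 0.483 L = 6.81 g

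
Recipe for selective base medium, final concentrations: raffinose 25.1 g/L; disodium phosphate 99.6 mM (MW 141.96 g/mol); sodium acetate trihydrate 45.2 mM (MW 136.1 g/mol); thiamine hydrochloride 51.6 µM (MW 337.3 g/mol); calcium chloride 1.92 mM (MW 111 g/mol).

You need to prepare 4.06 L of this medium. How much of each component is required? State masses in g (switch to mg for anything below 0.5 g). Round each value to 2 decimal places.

raffinose 101.91 g; disodium phosphate 57.41 g; sodium acetate trihydrate 24.98 g; thiamine hydrochloride 70.66 mg; calcium chloride 0.87 g

Working volume: 4.06 L.
raffinose: 25.1 g/L × 4.06 L = 101.91 g
disodium phosphate: 99.6 mmol/L × 141.96 g/mol × 4.06 L ÷ 1000 = 57.41 g
sodium acetate trihydrate: 45.2 mmol/L × 136.1 g/mol × 4.06 L ÷ 1000 = 24.98 g
thiamine hydrochloride: 51.6 µmol/L × 337.3 g/mol × 4.06 L ÷ 1000 = 70.66 mg
calcium chloride: 1.92 mmol/L × 111 g/mol × 4.06 L ÷ 1000 = 0.87 g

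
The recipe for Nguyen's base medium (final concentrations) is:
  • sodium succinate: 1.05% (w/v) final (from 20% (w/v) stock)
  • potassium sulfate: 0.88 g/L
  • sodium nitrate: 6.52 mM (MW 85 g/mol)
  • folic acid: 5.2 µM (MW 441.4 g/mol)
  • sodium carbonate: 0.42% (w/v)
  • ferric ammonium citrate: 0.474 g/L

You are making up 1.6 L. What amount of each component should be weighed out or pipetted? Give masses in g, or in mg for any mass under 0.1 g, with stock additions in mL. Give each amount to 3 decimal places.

Scale factor relative to 1 L: 1.6.
sodium succinate: dilute stock: 1.05% ÷ 20% × 1600 mL = 84.000 mL
potassium sulfate: 0.88 g/L × 1.6 L = 1.408 g
sodium nitrate: 6.52 mmol/L × 85 g/mol × 1.6 L ÷ 1000 = 0.887 g
folic acid: 5.2 µmol/L × 441.4 g/mol × 1.6 L ÷ 1000 = 3.672 mg
sodium carbonate: 0.42 g per 100 mL × 1600 mL ÷ 100 = 6.720 g
ferric ammonium citrate: 0.474 g/L × 1.6 L = 0.758 g

sodium succinate 84.000 mL; potassium sulfate 1.408 g; sodium nitrate 0.887 g; folic acid 3.672 mg; sodium carbonate 6.720 g; ferric ammonium citrate 0.758 g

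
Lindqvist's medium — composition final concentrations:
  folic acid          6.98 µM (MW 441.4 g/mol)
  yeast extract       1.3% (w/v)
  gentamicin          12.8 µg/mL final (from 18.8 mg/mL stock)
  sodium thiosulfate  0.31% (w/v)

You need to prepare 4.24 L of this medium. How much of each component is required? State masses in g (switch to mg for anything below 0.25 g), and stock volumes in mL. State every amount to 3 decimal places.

folic acid 13.063 mg; yeast extract 55.120 g; gentamicin 2.887 mL; sodium thiosulfate 13.144 g

Working volume: 4.24 L.
folic acid: 6.98 µmol/L × 441.4 g/mol × 4.24 L ÷ 1000 = 13.063 mg
yeast extract: 1.3 g per 100 mL × 4240 mL ÷ 100 = 55.120 g
gentamicin: V = C2·V2/C1 = 12.8 µg/mL × 4240 mL ÷ 18800 µg/mL = 2.887 mL
sodium thiosulfate: 0.31% w/v = 3.1 g/L → 3.1 × 4.24 L = 13.144 g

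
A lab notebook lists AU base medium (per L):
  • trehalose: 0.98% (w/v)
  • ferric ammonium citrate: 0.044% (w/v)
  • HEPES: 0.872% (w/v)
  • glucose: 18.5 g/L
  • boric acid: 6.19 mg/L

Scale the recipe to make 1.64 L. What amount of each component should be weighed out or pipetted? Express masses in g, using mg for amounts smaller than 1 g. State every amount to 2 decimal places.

Working volume: 1.64 L.
trehalose: 0.98 g per 100 mL × 1640 mL ÷ 100 = 16.07 g
ferric ammonium citrate: 0.044% w/v = 0.44 g/L → 0.44 × 1.64 L = 0.7216 g = 721.60 mg
HEPES: 0.872 g per 100 mL × 1640 mL ÷ 100 = 14.30 g
glucose: 18.5 g/L × 1.64 L = 30.34 g
boric acid: 6.19 mg/L × 1.64 L = 10.15 mg

trehalose 16.07 g; ferric ammonium citrate 721.60 mg; HEPES 14.30 g; glucose 30.34 g; boric acid 10.15 mg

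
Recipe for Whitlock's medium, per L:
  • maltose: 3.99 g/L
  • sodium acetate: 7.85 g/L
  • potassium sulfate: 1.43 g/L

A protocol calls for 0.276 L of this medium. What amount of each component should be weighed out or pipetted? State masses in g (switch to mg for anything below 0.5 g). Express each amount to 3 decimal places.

maltose 1.101 g; sodium acetate 2.167 g; potassium sulfate 394.680 mg

Working volume: 0.276 L.
maltose: 3.99 g/L × 0.276 L = 1.101 g
sodium acetate: 7.85 g/L × 0.276 L = 2.167 g
potassium sulfate: 1.43 g/L × 0.276 L = 0.39468 g = 394.680 mg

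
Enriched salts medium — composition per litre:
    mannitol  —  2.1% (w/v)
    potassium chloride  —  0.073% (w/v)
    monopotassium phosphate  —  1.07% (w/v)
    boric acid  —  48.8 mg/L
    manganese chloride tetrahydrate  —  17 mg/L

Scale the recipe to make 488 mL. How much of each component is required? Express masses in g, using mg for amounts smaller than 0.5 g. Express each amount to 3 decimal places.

Scale factor relative to 1 L: 0.488.
mannitol: 2.1 g per 100 mL × 488 mL ÷ 100 = 10.248 g
potassium chloride: 0.073% w/v = 0.73 g/L → 0.73 × 0.488 L = 0.35624 g = 356.240 mg
monopotassium phosphate: 1.07 g per 100 mL × 488 mL ÷ 100 = 5.222 g
boric acid: 48.8 mg/L × 0.488 L = 23.814 mg
manganese chloride tetrahydrate: 17 mg/L × 0.488 L = 8.296 mg

mannitol 10.248 g; potassium chloride 356.240 mg; monopotassium phosphate 5.222 g; boric acid 23.814 mg; manganese chloride tetrahydrate 8.296 mg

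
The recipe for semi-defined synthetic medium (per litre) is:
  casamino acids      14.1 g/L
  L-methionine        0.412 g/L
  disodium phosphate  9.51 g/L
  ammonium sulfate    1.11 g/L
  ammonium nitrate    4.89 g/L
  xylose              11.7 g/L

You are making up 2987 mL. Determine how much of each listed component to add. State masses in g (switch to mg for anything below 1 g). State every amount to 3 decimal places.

Scale factor relative to 1 L: 2.987.
casamino acids: 14.1 g/L × 2.987 L = 42.117 g
L-methionine: 0.412 g/L × 2.987 L = 1.231 g
disodium phosphate: 9.51 g/L × 2.987 L = 28.406 g
ammonium sulfate: 1.11 g/L × 2.987 L = 3.316 g
ammonium nitrate: 4.89 g/L × 2.987 L = 14.606 g
xylose: 11.7 g/L × 2.987 L = 34.948 g

casamino acids 42.117 g; L-methionine 1.231 g; disodium phosphate 28.406 g; ammonium sulfate 3.316 g; ammonium nitrate 14.606 g; xylose 34.948 g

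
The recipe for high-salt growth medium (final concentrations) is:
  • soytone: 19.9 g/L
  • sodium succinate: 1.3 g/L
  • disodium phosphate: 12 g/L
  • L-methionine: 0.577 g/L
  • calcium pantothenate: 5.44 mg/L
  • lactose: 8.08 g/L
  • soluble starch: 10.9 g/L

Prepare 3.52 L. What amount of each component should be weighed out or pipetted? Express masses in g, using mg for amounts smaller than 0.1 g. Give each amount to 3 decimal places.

soytone 70.048 g; sodium succinate 4.576 g; disodium phosphate 42.240 g; L-methionine 2.031 g; calcium pantothenate 19.149 mg; lactose 28.442 g; soluble starch 38.368 g

Working volume: 3.52 L.
soytone: 19.9 g/L × 3.52 L = 70.048 g
sodium succinate: 1.3 g/L × 3.52 L = 4.576 g
disodium phosphate: 12 g/L × 3.52 L = 42.240 g
L-methionine: 0.577 g/L × 3.52 L = 2.031 g
calcium pantothenate: 5.44 mg/L × 3.52 L = 19.149 mg
lactose: 8.08 g/L × 3.52 L = 28.442 g
soluble starch: 10.9 g/L × 3.52 L = 38.368 g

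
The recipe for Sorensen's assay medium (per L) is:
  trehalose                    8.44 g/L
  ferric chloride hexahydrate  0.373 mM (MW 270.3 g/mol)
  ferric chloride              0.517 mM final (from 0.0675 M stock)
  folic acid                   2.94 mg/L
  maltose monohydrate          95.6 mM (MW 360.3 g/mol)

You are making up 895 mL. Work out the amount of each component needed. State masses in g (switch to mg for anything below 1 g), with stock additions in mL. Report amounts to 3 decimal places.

trehalose 7.554 g; ferric chloride hexahydrate 90.236 mg; ferric chloride 6.855 mL; folic acid 2.631 mg; maltose monohydrate 30.828 g

Scale factor relative to 1 L: 0.895.
trehalose: 8.44 g/L × 0.895 L = 7.554 g
ferric chloride hexahydrate: 0.373 mmol/L × 270.3 mg/mmol × 0.895 L = 90.236 mg
ferric chloride: V = C2·V2/C1 = 0.517 mM × 895 mL ÷ 67.5 mM = 6.855 mL
folic acid: 2.94 mg/L × 0.895 L = 2.631 mg
maltose monohydrate: 95.6 mmol/L × 360.3 g/mol × 0.895 L ÷ 1000 = 30.828 g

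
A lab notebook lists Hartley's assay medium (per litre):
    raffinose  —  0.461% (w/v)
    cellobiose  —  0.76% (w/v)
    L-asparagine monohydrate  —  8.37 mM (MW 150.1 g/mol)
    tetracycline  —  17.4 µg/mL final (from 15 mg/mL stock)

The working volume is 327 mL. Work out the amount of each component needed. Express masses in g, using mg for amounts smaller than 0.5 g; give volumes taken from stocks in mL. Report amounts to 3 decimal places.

raffinose 1.507 g; cellobiose 2.485 g; L-asparagine monohydrate 410.822 mg; tetracycline 0.379 mL

Working volume: 327 mL = 0.327 L.
raffinose: 0.461% w/v = 4.61 g/L → 4.61 × 0.327 L = 1.507 g
cellobiose: 0.76% w/v = 7.6 g/L → 7.6 × 0.327 L = 2.485 g
L-asparagine monohydrate: 8.37 mmol/L × 150.1 mg/mmol × 0.327 L = 410.822 mg
tetracycline: dilute stock: 17.4 µg/mL × 327 mL ÷ 15000 µg/mL = 0.379 mL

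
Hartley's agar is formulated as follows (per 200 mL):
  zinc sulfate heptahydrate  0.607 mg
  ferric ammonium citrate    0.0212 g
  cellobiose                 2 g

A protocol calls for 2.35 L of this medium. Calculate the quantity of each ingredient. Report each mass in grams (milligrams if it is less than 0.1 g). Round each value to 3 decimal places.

Scale factor = 2350 mL / 200 mL = 11.75.
zinc sulfate heptahydrate: 0.607 mg × (2350 mL / 200 mL) = 7.132 mg
ferric ammonium citrate: 0.0212 g × (2350 mL / 200 mL) = 0.249 g
cellobiose: 2 g × (2350 mL / 200 mL) = 23.500 g

zinc sulfate heptahydrate 7.132 mg; ferric ammonium citrate 0.249 g; cellobiose 23.500 g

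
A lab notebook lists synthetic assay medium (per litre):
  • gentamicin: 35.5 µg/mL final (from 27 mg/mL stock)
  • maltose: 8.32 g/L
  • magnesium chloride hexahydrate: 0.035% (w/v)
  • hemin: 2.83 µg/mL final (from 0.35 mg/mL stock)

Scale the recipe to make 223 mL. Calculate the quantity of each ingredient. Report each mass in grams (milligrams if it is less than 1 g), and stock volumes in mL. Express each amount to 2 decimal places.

gentamicin 0.29 mL; maltose 1.86 g; magnesium chloride hexahydrate 78.05 mg; hemin 1.80 mL

Target volume = 223 mL = 0.223 L.
gentamicin: dilute stock: 35.5 µg/mL × 223 mL ÷ 27000 µg/mL = 0.29 mL
maltose: 8.32 g/L × 0.223 L = 1.86 g
magnesium chloride hexahydrate: 0.035% w/v = 0.35 g/L → 0.35 × 0.223 L = 0.07805 g = 78.05 mg
hemin: V = C2·V2/C1 = 2.83 µg/mL × 223 mL ÷ 350 µg/mL = 1.80 mL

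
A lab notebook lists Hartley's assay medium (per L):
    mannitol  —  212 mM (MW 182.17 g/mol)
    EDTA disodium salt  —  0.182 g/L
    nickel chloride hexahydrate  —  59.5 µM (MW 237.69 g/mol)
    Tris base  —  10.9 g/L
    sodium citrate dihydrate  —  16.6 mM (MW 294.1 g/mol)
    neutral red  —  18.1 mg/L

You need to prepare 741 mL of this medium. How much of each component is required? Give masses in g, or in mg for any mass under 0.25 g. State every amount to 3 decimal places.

mannitol 28.617 g; EDTA disodium salt 134.862 mg; nickel chloride hexahydrate 10.480 mg; Tris base 8.077 g; sodium citrate dihydrate 3.618 g; neutral red 13.412 mg

Scale factor relative to 1 L: 0.741.
mannitol: 212 mmol/L × 182.17 g/mol × 0.741 L ÷ 1000 = 28.617 g
EDTA disodium salt: 0.182 g/L × 0.741 L = 0.134862 g = 134.862 mg
nickel chloride hexahydrate: 59.5 µmol/L × 237.69 g/mol × 0.741 L ÷ 1000 = 10.480 mg
Tris base: 10.9 g/L × 0.741 L = 8.077 g
sodium citrate dihydrate: 16.6 mmol/L × 294.1 g/mol × 0.741 L ÷ 1000 = 3.618 g
neutral red: 18.1 mg/L × 0.741 L = 13.412 mg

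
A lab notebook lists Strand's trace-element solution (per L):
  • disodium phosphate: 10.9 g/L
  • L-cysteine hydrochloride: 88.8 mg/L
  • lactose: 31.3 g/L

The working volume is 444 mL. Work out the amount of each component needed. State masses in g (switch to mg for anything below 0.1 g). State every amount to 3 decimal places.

Scale factor relative to 1 L: 0.444.
disodium phosphate: 10.9 g/L × 0.444 L = 4.840 g
L-cysteine hydrochloride: 88.8 mg/L × 0.444 L = 39.427 mg
lactose: 31.3 g/L × 0.444 L = 13.897 g

disodium phosphate 4.840 g; L-cysteine hydrochloride 39.427 mg; lactose 13.897 g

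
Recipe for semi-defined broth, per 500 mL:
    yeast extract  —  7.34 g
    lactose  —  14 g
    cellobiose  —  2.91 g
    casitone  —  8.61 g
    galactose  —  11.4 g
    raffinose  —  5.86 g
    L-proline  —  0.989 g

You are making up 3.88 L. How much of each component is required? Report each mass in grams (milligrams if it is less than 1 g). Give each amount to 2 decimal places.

yeast extract 56.96 g; lactose 108.64 g; cellobiose 22.58 g; casitone 66.81 g; galactose 88.46 g; raffinose 45.47 g; L-proline 7.67 g

Scale factor = 3880 mL / 500 mL = 7.76.
yeast extract: 7.34 g × (3880 mL / 500 mL) = 56.96 g
lactose: 14 g × (3880 mL / 500 mL) = 108.64 g
cellobiose: 2.91 g × (3880 mL / 500 mL) = 22.58 g
casitone: 8.61 g × (3880 mL / 500 mL) = 66.81 g
galactose: 11.4 g × (3880 mL / 500 mL) = 88.46 g
raffinose: 5.86 g × (3880 mL / 500 mL) = 45.47 g
L-proline: 0.989 g × (3880 mL / 500 mL) = 7.67 g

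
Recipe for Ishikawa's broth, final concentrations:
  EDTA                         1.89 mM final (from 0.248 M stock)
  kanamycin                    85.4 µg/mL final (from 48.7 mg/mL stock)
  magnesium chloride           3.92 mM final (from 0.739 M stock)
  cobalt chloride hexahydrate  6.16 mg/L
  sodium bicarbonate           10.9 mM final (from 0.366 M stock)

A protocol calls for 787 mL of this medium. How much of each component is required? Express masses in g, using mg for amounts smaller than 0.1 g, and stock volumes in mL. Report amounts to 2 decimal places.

EDTA 6.00 mL; kanamycin 1.38 mL; magnesium chloride 4.17 mL; cobalt chloride hexahydrate 4.85 mg; sodium bicarbonate 23.44 mL

Scale factor relative to 1 L: 0.787.
EDTA: dilute stock: 1.89 mM × 787 mL ÷ 248 mM = 6.00 mL
kanamycin: dilute stock: 85.4 µg/mL × 787 mL ÷ 48700 µg/mL = 1.38 mL
magnesium chloride: V = C2·V2/C1 = 3.92 mM × 787 mL ÷ 739 mM = 4.17 mL
cobalt chloride hexahydrate: 6.16 mg/L × 0.787 L = 4.85 mg
sodium bicarbonate: dilute stock: 10.9 mM × 787 mL ÷ 366 mM = 23.44 mL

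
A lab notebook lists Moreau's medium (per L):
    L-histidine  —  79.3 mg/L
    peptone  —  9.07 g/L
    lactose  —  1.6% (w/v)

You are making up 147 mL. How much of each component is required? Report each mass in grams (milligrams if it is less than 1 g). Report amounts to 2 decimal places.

L-histidine 11.66 mg; peptone 1.33 g; lactose 2.35 g

Working volume: 147 mL = 0.147 L.
L-histidine: 79.3 mg/L × 0.147 L = 11.66 mg
peptone: 9.07 g/L × 0.147 L = 1.33 g
lactose: 1.6 g per 100 mL × 147 mL ÷ 100 = 2.35 g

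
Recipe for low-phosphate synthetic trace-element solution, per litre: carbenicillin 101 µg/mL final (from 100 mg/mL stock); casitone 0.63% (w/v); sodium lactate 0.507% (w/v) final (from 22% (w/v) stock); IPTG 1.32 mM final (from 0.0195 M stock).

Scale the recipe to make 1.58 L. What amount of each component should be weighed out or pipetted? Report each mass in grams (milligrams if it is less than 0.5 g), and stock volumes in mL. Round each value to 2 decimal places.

Scale factor relative to 1 L: 1.58.
carbenicillin: dilute stock: 101 µg/mL × 1580 mL ÷ 100000 µg/mL = 1.60 mL
casitone: 0.63 g per 100 mL × 1580 mL ÷ 100 = 9.95 g
sodium lactate: C1V1 = C2V2 → 0.507% ÷ 22% × 1580 mL = 36.41 mL
IPTG: V = C2·V2/C1 = 1.32 mM × 1580 mL ÷ 19.5 mM = 106.95 mL

carbenicillin 1.60 mL; casitone 9.95 g; sodium lactate 36.41 mL; IPTG 106.95 mL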